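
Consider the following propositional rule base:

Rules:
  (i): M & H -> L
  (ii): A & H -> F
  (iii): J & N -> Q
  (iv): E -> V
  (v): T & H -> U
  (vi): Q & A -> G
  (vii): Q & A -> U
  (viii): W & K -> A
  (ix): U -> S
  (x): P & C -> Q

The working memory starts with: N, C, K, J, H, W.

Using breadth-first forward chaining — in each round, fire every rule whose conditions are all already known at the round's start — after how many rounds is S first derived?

3

[1] (iii) [J & N -> Q]; (viii) [W & K -> A]. ⇒ new: Q, A.
[2] (ii) [A & H -> F]; (vi) [Q & A -> G]; (vii) [Q & A -> U]. ⇒ new: F, G, U.
[3] (ix) [U -> S]. ⇒ new: S.
S first appears in round 3.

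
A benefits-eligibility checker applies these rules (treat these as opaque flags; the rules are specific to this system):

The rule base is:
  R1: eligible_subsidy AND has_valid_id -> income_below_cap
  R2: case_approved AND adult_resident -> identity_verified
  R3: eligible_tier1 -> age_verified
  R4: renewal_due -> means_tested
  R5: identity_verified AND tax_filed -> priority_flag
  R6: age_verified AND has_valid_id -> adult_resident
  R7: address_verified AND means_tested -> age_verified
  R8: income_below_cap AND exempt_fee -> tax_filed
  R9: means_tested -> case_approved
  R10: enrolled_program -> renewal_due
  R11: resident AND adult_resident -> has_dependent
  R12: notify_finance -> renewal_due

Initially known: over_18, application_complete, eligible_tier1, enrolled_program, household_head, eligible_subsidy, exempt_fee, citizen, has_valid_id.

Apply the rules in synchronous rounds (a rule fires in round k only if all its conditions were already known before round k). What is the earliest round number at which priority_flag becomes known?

5

Round 1: R1 [eligible_subsidy AND has_valid_id -> income_below_cap]; R3 [eligible_tier1 -> age_verified]; R10 [enrolled_program -> renewal_due]. New: income_below_cap, age_verified, renewal_due.
Round 2: R4 [renewal_due -> means_tested]; R6 [age_verified AND has_valid_id -> adult_resident]; R8 [income_below_cap AND exempt_fee -> tax_filed]. New: means_tested, adult_resident, tax_filed.
Round 3: R9 [means_tested -> case_approved]. New: case_approved.
Round 4: R2 [case_approved AND adult_resident -> identity_verified]. New: identity_verified.
Round 5: R5 [identity_verified AND tax_filed -> priority_flag]. New: priority_flag.
priority_flag first appears in round 5.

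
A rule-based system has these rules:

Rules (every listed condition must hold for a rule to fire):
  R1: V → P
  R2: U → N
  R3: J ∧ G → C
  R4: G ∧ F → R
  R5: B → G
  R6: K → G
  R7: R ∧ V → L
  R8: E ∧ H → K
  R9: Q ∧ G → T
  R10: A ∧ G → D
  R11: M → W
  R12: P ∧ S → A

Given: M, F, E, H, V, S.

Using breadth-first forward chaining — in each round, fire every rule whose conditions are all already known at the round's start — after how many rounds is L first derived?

Round 1: R1 [V → P]; R8 [E ∧ H → K]; R11 [M → W]. Adds P, K, W.
Round 2: R6 [K → G]; R12 [P ∧ S → A]. Adds G, A.
Round 3: R4 [G ∧ F → R]; R10 [A ∧ G → D]. Adds R, D.
Round 4: R7 [R ∧ V → L]. Adds L.
L first appears in round 4.

4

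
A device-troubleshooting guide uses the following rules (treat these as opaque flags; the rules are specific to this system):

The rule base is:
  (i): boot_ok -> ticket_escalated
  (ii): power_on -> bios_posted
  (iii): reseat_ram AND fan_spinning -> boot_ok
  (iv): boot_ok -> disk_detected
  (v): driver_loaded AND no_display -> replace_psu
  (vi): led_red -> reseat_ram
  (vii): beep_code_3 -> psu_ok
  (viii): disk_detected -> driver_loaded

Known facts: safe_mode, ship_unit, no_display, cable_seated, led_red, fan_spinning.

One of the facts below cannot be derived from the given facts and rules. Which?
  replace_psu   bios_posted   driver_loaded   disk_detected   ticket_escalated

Round 1: (vi) [led_red -> reseat_ram]. New: reseat_ram.
Round 2: (iii) [reseat_ram AND fan_spinning -> boot_ok]. New: boot_ok.
Round 3: (i) [boot_ok -> ticket_escalated]; (iv) [boot_ok -> disk_detected]. New: ticket_escalated, disk_detected.
Round 4: (viii) [disk_detected -> driver_loaded]. New: driver_loaded.
Round 5: (v) [driver_loaded AND no_display -> replace_psu]. New: replace_psu.
Derived: driver_loaded (round 4), ticket_escalated (round 3), disk_detected (round 3), replace_psu (round 5). bios_posted never appears in any round.

bios_posted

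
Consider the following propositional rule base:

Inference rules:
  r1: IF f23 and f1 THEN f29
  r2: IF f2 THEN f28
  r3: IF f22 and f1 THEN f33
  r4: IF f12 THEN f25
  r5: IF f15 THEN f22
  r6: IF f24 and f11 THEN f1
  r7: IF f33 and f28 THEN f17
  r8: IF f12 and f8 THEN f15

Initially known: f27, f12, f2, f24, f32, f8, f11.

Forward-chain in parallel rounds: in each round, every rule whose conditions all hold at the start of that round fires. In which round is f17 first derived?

4

Round 1 fires r2, r4, r6, r8, giving f28, f25, f1, f15.
Round 2 fires r5, giving f22.
Round 3 fires r3, giving f33.
Round 4 fires r7, giving f17.
f17 first appears in round 4.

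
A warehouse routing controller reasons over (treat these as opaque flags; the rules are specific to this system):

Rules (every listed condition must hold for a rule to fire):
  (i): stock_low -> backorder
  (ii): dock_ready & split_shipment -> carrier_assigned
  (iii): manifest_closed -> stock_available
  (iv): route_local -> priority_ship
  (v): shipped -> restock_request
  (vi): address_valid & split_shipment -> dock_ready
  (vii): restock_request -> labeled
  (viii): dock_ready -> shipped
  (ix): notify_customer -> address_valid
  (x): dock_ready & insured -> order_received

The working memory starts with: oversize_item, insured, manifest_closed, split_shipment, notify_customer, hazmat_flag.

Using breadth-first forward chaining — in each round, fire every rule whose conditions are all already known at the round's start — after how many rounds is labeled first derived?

Round 1: (iii) [manifest_closed -> stock_available]; (ix) [notify_customer -> address_valid]. Adds stock_available, address_valid.
Round 2: (vi) [address_valid & split_shipment -> dock_ready]. Adds dock_ready.
Round 3: (ii) [dock_ready & split_shipment -> carrier_assigned]; (viii) [dock_ready -> shipped]; (x) [dock_ready & insured -> order_received]. Adds carrier_assigned, shipped, order_received.
Round 4: (v) [shipped -> restock_request]. Adds restock_request.
Round 5: (vii) [restock_request -> labeled]. Adds labeled.
labeled first appears in round 5.

5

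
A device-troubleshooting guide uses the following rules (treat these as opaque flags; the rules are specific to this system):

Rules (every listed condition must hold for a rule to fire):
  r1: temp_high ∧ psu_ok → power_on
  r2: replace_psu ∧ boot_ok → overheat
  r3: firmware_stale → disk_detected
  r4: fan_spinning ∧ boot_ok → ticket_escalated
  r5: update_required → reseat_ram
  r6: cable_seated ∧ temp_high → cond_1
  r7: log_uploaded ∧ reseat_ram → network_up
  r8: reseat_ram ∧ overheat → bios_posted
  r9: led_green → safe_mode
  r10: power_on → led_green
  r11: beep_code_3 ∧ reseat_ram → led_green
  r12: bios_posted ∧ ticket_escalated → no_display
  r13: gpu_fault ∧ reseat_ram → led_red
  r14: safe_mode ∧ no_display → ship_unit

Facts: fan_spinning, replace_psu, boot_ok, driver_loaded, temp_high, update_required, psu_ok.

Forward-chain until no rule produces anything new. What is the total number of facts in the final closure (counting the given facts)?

Round 1 fires r1, r2, r4, r5, giving power_on, overheat, ticket_escalated, reseat_ram.
Round 2 fires r8, r10, giving bios_posted, led_green.
Round 3 fires r9, r12, giving safe_mode, no_display.
Round 4 fires r14, giving ship_unit.
Closure: {bios_posted, boot_ok, driver_loaded, fan_spinning, led_green, no_display, overheat, power_on, psu_ok, replace_psu, reseat_ram, safe_mode, ship_unit, temp_high, ticket_escalated, update_required} — 16 facts.

16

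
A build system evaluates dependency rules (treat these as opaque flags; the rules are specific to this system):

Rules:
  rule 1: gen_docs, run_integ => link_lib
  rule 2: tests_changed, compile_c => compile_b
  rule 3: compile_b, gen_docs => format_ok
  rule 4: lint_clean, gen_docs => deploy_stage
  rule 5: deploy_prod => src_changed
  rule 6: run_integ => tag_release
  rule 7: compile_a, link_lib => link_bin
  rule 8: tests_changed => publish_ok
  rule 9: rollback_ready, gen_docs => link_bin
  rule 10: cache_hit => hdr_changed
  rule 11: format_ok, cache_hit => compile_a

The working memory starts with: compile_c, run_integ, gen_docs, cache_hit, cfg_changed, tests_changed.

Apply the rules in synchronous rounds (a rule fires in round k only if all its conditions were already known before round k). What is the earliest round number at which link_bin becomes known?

4

[1] rule 1 [gen_docs, run_integ => link_lib]; rule 2 [tests_changed, compile_c => compile_b]; rule 6 [run_integ => tag_release]; rule 8 [tests_changed => publish_ok]; rule 10 [cache_hit => hdr_changed]. ⇒ new: link_lib, compile_b, tag_release, publish_ok, hdr_changed.
[2] rule 3 [compile_b, gen_docs => format_ok]. ⇒ new: format_ok.
[3] rule 11 [format_ok, cache_hit => compile_a]. ⇒ new: compile_a.
[4] rule 7 [compile_a, link_lib => link_bin]. ⇒ new: link_bin.
link_bin first appears in round 4.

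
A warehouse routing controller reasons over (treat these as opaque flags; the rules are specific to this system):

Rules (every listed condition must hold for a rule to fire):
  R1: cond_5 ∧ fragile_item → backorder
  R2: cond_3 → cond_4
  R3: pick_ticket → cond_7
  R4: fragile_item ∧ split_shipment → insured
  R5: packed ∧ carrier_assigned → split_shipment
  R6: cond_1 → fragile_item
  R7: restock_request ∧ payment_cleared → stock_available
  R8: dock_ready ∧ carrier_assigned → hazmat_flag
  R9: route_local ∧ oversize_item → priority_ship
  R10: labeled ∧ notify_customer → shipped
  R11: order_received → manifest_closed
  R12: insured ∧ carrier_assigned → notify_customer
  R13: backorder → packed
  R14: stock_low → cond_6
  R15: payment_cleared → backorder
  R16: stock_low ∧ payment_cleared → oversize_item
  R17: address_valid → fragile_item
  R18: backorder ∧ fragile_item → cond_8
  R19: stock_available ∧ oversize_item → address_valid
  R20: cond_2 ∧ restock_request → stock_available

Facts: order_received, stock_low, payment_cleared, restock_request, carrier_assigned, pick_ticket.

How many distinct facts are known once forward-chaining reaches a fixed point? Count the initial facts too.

Round 1: R3 [pick_ticket → cond_7]; R7 [restock_request ∧ payment_cleared → stock_available]; R11 [order_received → manifest_closed]; R14 [stock_low → cond_6]; R15 [payment_cleared → backorder]; R16 [stock_low ∧ payment_cleared → oversize_item]. New: cond_7, stock_available, manifest_closed, cond_6, backorder, oversize_item.
Round 2: R13 [backorder → packed]; R19 [stock_available ∧ oversize_item → address_valid]. New: packed, address_valid.
Round 3: R5 [packed ∧ carrier_assigned → split_shipment]; R17 [address_valid → fragile_item]. New: split_shipment, fragile_item.
Round 4: R4 [fragile_item ∧ split_shipment → insured]; R18 [backorder ∧ fragile_item → cond_8]. New: insured, cond_8.
Round 5: R12 [insured ∧ carrier_assigned → notify_customer]. New: notify_customer.
Closure: {address_valid, backorder, carrier_assigned, cond_6, cond_7, cond_8, fragile_item, insured, manifest_closed, notify_customer, order_received, oversize_item, packed, payment_cleared, pick_ticket, restock_request, split_shipment, stock_available, stock_low} — 19 facts.

19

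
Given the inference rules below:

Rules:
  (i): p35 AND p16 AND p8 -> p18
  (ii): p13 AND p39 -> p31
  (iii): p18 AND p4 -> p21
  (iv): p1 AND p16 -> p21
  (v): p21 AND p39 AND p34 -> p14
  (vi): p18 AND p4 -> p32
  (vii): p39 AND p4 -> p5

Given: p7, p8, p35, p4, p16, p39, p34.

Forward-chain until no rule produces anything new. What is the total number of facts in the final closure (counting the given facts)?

Round 1 — (i), (vii), derive p18, p5.
Round 2 — (iii), (vi), derive p21, p32.
Round 3 — (v), derive p14.
Closure: {p14, p16, p18, p21, p32, p34, p35, p39, p4, p5, p7, p8} — 12 facts.

12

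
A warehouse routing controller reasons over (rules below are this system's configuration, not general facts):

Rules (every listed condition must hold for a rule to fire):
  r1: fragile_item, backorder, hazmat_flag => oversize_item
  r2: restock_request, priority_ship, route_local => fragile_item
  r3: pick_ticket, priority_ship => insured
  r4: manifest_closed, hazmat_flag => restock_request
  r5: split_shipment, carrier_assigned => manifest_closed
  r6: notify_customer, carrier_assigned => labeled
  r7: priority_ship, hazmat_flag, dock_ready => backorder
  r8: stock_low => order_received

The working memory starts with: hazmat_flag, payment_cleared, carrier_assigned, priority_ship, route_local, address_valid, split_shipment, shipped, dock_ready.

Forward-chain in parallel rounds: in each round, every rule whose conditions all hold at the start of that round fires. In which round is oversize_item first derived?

4

Round 1: r5 [split_shipment, carrier_assigned => manifest_closed]; r7 [priority_ship, hazmat_flag, dock_ready => backorder]. Adds manifest_closed, backorder.
Round 2: r4 [manifest_closed, hazmat_flag => restock_request]. Adds restock_request.
Round 3: r2 [restock_request, priority_ship, route_local => fragile_item]. Adds fragile_item.
Round 4: r1 [fragile_item, backorder, hazmat_flag => oversize_item]. Adds oversize_item.
oversize_item first appears in round 4.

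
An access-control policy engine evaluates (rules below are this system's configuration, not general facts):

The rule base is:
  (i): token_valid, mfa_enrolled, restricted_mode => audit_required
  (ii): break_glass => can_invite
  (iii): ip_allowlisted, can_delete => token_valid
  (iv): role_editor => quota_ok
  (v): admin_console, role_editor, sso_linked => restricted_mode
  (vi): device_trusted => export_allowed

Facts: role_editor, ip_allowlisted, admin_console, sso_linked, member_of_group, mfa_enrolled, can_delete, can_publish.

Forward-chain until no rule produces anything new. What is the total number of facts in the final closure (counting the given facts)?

Round 1: (iii) [ip_allowlisted, can_delete => token_valid]; (iv) [role_editor => quota_ok]; (v) [admin_console, role_editor, sso_linked => restricted_mode]. New: token_valid, quota_ok, restricted_mode.
Round 2: (i) [token_valid, mfa_enrolled, restricted_mode => audit_required]. New: audit_required.
Closure: {admin_console, audit_required, can_delete, can_publish, ip_allowlisted, member_of_group, mfa_enrolled, quota_ok, restricted_mode, role_editor, sso_linked, token_valid} — 12 facts.

12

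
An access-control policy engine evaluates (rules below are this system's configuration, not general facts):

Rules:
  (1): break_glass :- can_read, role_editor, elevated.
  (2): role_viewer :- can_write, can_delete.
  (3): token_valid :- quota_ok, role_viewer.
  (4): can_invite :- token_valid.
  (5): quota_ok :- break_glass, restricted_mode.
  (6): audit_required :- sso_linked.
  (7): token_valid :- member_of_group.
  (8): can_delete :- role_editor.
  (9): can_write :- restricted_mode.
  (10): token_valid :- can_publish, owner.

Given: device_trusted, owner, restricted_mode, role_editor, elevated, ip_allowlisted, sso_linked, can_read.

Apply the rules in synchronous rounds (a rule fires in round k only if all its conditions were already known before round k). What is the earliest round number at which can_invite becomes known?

[1] (1) [break_glass :- can_read, role_editor, elevated.]; (6) [audit_required :- sso_linked.]; (8) [can_delete :- role_editor.]; (9) [can_write :- restricted_mode.]. ⇒ new: break_glass, audit_required, can_delete, can_write.
[2] (2) [role_viewer :- can_write, can_delete.]; (5) [quota_ok :- break_glass, restricted_mode.]. ⇒ new: role_viewer, quota_ok.
[3] (3) [token_valid :- quota_ok, role_viewer.]. ⇒ new: token_valid.
[4] (4) [can_invite :- token_valid.]. ⇒ new: can_invite.
can_invite first appears in round 4.

4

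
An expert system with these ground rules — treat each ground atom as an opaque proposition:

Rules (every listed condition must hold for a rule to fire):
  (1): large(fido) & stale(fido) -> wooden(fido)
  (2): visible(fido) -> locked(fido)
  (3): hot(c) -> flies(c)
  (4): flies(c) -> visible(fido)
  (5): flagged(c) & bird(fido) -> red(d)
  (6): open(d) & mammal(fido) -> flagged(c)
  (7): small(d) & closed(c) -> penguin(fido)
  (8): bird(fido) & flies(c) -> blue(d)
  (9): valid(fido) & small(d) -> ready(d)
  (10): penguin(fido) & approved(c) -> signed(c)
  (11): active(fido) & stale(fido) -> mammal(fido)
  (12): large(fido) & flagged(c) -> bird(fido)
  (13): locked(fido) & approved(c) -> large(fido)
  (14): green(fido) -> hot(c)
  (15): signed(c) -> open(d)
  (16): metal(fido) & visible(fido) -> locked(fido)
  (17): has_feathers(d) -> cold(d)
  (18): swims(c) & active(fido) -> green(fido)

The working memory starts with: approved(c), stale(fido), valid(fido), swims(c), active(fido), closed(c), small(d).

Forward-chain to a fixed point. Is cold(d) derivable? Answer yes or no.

Round 1 — (7), (9), (11), (18), derive penguin(fido), ready(d), mammal(fido), green(fido).
Round 2 — (10), (14), derive signed(c), hot(c).
Round 3 — (3), (15), derive flies(c), open(d).
Round 4 — (4), (6), derive visible(fido), flagged(c).
Round 5 — (2), derive locked(fido).
Round 6 — (13), derive large(fido).
Round 7 — (1), (12), derive wooden(fido), bird(fido).
Round 8 — (5), (8), derive red(d), blue(d).
Fixed point reached. cold(d) is concluded only by (17); (17) needs has_feathers(d) (never derived).

no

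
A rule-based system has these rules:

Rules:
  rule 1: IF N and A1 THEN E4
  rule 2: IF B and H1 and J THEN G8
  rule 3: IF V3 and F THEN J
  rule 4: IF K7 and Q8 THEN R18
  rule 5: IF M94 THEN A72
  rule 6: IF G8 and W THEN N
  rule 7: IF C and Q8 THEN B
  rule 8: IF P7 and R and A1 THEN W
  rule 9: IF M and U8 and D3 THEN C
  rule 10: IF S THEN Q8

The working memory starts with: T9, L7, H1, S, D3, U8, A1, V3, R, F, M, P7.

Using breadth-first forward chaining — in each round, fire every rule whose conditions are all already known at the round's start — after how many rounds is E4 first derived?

5

Round 1: rule 3 [IF V3 and F THEN J]; rule 8 [IF P7 and R and A1 THEN W]; rule 9 [IF M and U8 and D3 THEN C]; rule 10 [IF S THEN Q8]. Adds J, W, C, Q8.
Round 2: rule 7 [IF C and Q8 THEN B]. Adds B.
Round 3: rule 2 [IF B and H1 and J THEN G8]. Adds G8.
Round 4: rule 6 [IF G8 and W THEN N]. Adds N.
Round 5: rule 1 [IF N and A1 THEN E4]. Adds E4.
E4 first appears in round 5.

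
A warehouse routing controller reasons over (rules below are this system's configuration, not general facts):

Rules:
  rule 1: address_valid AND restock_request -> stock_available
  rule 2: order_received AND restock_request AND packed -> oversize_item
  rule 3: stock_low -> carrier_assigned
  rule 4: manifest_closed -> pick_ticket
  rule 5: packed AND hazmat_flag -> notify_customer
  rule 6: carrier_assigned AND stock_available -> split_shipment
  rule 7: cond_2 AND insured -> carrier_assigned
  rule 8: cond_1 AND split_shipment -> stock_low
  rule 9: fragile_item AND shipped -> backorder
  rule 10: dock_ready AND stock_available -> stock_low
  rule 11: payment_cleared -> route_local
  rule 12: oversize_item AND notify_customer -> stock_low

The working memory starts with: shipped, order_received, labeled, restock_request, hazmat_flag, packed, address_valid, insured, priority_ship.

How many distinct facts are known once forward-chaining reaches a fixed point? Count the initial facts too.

[1] rule 1 [address_valid AND restock_request -> stock_available]; rule 2 [order_received AND restock_request AND packed -> oversize_item]; rule 5 [packed AND hazmat_flag -> notify_customer]. ⇒ new: stock_available, oversize_item, notify_customer.
[2] rule 12 [oversize_item AND notify_customer -> stock_low]. ⇒ new: stock_low.
[3] rule 3 [stock_low -> carrier_assigned]. ⇒ new: carrier_assigned.
[4] rule 6 [carrier_assigned AND stock_available -> split_shipment]. ⇒ new: split_shipment.
Closure: {address_valid, carrier_assigned, hazmat_flag, insured, labeled, notify_customer, order_received, oversize_item, packed, priority_ship, restock_request, shipped, split_shipment, stock_available, stock_low} — 15 facts.

15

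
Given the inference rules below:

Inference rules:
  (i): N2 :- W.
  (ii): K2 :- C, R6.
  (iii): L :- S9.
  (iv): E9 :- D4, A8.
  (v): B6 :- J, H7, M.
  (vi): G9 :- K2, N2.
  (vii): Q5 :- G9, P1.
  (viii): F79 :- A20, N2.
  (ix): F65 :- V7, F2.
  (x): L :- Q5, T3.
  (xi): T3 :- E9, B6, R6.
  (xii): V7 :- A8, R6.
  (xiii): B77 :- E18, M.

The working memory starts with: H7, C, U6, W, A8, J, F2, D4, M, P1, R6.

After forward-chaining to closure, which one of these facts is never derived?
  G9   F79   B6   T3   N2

F79

[1] (i) [N2 :- W.]; (ii) [K2 :- C, R6.]; (iv) [E9 :- D4, A8.]; (v) [B6 :- J, H7, M.]; (xii) [V7 :- A8, R6.]. ⇒ new: N2, K2, E9, B6, V7.
[2] (vi) [G9 :- K2, N2.]; (ix) [F65 :- V7, F2.]; (xi) [T3 :- E9, B6, R6.]. ⇒ new: G9, F65, T3.
[3] (vii) [Q5 :- G9, P1.]. ⇒ new: Q5.
[4] (x) [L :- Q5, T3.]. ⇒ new: L.
Derived: G9 (round 2), B6 (round 1), N2 (round 1), T3 (round 2). F79 never appears in any round.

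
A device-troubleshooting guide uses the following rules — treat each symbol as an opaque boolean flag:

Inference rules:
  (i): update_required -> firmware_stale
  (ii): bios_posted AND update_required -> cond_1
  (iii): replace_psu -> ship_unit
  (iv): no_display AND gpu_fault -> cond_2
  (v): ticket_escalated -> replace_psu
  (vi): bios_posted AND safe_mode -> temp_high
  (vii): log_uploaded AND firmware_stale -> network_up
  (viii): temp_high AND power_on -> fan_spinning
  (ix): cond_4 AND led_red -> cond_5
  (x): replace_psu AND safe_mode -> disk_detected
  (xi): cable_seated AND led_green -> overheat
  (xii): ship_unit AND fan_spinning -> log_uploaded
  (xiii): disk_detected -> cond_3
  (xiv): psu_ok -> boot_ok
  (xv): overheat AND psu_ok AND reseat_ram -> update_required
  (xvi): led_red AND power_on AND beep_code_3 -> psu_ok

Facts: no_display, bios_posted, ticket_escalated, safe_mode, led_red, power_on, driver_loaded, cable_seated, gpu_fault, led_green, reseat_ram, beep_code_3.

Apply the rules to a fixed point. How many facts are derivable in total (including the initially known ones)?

Round 1 — (iv), (v), (vi), (xi), (xvi), derive cond_2, replace_psu, temp_high, overheat, psu_ok.
Round 2 — (iii), (viii), (x), (xiv), (xv), derive ship_unit, fan_spinning, disk_detected, boot_ok, update_required.
Round 3 — (i), (ii), (xii), (xiii), derive firmware_stale, cond_1, log_uploaded, cond_3.
Round 4 — (vii), derive network_up.
Closure: {beep_code_3, bios_posted, boot_ok, cable_seated, cond_1, cond_2, cond_3, disk_detected, driver_loaded, fan_spinning, firmware_stale, gpu_fault, led_green, led_red, log_uploaded, network_up, no_display, overheat, power_on, psu_ok, replace_psu, reseat_ram, safe_mode, ship_unit, temp_high, ticket_escalated, update_required} — 27 facts.

27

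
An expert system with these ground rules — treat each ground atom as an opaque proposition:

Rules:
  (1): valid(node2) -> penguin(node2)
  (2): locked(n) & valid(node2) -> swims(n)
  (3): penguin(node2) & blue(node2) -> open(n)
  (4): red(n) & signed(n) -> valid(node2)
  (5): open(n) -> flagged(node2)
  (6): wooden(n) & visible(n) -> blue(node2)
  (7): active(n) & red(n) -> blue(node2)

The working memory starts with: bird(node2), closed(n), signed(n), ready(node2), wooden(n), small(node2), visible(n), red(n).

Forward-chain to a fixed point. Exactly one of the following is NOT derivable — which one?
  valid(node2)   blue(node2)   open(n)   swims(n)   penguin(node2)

[1] (4) [red(n) & signed(n) -> valid(node2)]; (6) [wooden(n) & visible(n) -> blue(node2)]. ⇒ new: valid(node2), blue(node2).
[2] (1) [valid(node2) -> penguin(node2)]. ⇒ new: penguin(node2).
[3] (3) [penguin(node2) & blue(node2) -> open(n)]. ⇒ new: open(n).
[4] (5) [open(n) -> flagged(node2)]. ⇒ new: flagged(node2).
Derived: blue(node2) (round 1), open(n) (round 3), penguin(node2) (round 2), valid(node2) (round 1). swims(n) never appears in any round.

swims(n)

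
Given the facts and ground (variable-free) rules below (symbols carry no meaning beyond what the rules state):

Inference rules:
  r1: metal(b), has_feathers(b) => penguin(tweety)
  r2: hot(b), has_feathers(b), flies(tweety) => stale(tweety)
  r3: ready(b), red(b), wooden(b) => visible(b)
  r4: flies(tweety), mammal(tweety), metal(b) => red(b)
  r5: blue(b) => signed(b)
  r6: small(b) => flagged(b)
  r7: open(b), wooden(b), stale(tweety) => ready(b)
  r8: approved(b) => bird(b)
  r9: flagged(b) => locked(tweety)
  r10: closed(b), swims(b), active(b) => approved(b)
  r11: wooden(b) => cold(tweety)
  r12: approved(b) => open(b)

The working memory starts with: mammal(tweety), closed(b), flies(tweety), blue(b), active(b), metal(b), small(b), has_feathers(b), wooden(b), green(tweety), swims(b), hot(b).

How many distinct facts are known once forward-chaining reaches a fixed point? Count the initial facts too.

[1] r1 [metal(b), has_feathers(b) => penguin(tweety)]; r2 [hot(b), has_feathers(b), flies(tweety) => stale(tweety)]; r4 [flies(tweety), mammal(tweety), metal(b) => red(b)]; r5 [blue(b) => signed(b)]; r6 [small(b) => flagged(b)]; r10 [closed(b), swims(b), active(b) => approved(b)]; r11 [wooden(b) => cold(tweety)]. ⇒ new: penguin(tweety), stale(tweety), red(b), signed(b), flagged(b), approved(b), cold(tweety).
[2] r8 [approved(b) => bird(b)]; r9 [flagged(b) => locked(tweety)]; r12 [approved(b) => open(b)]. ⇒ new: bird(b), locked(tweety), open(b).
[3] r7 [open(b), wooden(b), stale(tweety) => ready(b)]. ⇒ new: ready(b).
[4] r3 [ready(b), red(b), wooden(b) => visible(b)]. ⇒ new: visible(b).
Closure: {active(b), approved(b), bird(b), blue(b), closed(b), cold(tweety), flagged(b), flies(tweety), green(tweety), has_feathers(b), hot(b), locked(tweety), mammal(tweety), metal(b), open(b), penguin(tweety), ready(b), red(b), signed(b), small(b), stale(tweety), swims(b), visible(b), wooden(b)} — 24 facts.

24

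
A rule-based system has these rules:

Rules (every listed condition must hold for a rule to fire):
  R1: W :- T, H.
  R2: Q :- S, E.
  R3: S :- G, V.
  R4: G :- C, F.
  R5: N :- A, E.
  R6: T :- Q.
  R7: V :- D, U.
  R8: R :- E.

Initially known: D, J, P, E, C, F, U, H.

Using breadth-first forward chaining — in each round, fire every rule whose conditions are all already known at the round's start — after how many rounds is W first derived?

5

[1] R4 [G :- C, F.]; R7 [V :- D, U.]; R8 [R :- E.]. ⇒ new: G, V, R.
[2] R3 [S :- G, V.]. ⇒ new: S.
[3] R2 [Q :- S, E.]. ⇒ new: Q.
[4] R6 [T :- Q.]. ⇒ new: T.
[5] R1 [W :- T, H.]. ⇒ new: W.
W first appears in round 5.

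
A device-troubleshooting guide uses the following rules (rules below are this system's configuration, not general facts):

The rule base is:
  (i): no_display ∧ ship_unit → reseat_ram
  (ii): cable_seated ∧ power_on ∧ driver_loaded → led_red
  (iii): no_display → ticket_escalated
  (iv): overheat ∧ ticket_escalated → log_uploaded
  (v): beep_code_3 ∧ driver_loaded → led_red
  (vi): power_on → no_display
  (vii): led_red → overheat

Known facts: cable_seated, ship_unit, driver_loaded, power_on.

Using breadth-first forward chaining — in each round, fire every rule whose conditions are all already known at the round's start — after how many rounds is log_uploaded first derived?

3

Round 1 — (ii), (vi), derive led_red, no_display.
Round 2 — (i), (iii), (vii), derive reseat_ram, ticket_escalated, overheat.
Round 3 — (iv), derive log_uploaded.
log_uploaded first appears in round 3.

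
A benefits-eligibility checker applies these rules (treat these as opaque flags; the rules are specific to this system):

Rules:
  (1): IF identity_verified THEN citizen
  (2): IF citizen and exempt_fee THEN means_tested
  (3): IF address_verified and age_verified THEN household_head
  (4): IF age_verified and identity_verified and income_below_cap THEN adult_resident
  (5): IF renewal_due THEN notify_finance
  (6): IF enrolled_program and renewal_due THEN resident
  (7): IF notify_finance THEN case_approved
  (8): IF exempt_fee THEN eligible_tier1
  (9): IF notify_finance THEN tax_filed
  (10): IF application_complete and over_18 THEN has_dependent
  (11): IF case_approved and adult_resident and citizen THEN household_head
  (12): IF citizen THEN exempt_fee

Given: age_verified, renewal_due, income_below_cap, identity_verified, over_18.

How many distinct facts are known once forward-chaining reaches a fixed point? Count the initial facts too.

[1] (1) [IF identity_verified THEN citizen]; (4) [IF age_verified and identity_verified and income_below_cap THEN adult_resident]; (5) [IF renewal_due THEN notify_finance]. ⇒ new: citizen, adult_resident, notify_finance.
[2] (7) [IF notify_finance THEN case_approved]; (9) [IF notify_finance THEN tax_filed]; (12) [IF citizen THEN exempt_fee]. ⇒ new: case_approved, tax_filed, exempt_fee.
[3] (2) [IF citizen and exempt_fee THEN means_tested]; (8) [IF exempt_fee THEN eligible_tier1]; (11) [IF case_approved and adult_resident and citizen THEN household_head]. ⇒ new: means_tested, eligible_tier1, household_head.
Closure: {adult_resident, age_verified, case_approved, citizen, eligible_tier1, exempt_fee, household_head, identity_verified, income_below_cap, means_tested, notify_finance, over_18, renewal_due, tax_filed} — 14 facts.

14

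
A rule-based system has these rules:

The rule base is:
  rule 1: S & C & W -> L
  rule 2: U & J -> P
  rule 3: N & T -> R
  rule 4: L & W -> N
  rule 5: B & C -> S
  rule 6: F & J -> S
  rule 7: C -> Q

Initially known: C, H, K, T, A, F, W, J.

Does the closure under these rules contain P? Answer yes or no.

no

Round 1 fires rule 6, rule 7, giving S, Q.
Round 2 fires rule 1, giving L.
Round 3 fires rule 4, giving N.
Round 4 fires rule 3, giving R.
Fixed point reached. P is concluded only by rule 2; rule 2 needs U (never derived).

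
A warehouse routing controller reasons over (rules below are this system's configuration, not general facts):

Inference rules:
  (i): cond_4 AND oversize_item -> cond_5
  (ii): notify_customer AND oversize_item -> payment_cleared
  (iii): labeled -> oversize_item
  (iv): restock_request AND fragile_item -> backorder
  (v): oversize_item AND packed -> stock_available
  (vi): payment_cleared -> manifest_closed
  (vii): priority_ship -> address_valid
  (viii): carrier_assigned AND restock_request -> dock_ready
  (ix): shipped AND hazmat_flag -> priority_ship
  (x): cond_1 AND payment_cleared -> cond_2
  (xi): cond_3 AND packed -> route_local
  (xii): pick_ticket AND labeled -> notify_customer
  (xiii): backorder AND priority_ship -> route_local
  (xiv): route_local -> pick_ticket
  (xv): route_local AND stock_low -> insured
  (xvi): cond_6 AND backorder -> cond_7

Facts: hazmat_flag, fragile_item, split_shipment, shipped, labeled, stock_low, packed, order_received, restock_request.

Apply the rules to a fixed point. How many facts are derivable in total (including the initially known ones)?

Round 1 — (iii), (iv), (ix), derive oversize_item, backorder, priority_ship.
Round 2 — (v), (vii), (xiii), derive stock_available, address_valid, route_local.
Round 3 — (xiv), (xv), derive pick_ticket, insured.
Round 4 — (xii), derive notify_customer.
Round 5 — (ii), derive payment_cleared.
Round 6 — (vi), derive manifest_closed.
Closure: {address_valid, backorder, fragile_item, hazmat_flag, insured, labeled, manifest_closed, notify_customer, order_received, oversize_item, packed, payment_cleared, pick_ticket, priority_ship, restock_request, route_local, shipped, split_shipment, stock_available, stock_low} — 20 facts.

20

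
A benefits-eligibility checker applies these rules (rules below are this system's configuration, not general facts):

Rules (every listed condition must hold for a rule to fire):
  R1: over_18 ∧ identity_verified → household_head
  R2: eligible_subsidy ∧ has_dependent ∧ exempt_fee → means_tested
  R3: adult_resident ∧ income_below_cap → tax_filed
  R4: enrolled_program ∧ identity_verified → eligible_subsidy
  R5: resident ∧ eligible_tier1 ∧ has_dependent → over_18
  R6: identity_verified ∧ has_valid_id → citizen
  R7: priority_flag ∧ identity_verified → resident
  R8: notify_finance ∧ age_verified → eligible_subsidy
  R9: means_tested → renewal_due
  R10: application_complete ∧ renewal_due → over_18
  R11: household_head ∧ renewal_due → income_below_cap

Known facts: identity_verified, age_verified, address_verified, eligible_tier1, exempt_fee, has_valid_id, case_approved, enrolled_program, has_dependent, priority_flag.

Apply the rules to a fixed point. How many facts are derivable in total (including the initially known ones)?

18

Round 1: R4 [enrolled_program ∧ identity_verified → eligible_subsidy]; R6 [identity_verified ∧ has_valid_id → citizen]; R7 [priority_flag ∧ identity_verified → resident]. New: eligible_subsidy, citizen, resident.
Round 2: R2 [eligible_subsidy ∧ has_dependent ∧ exempt_fee → means_tested]; R5 [resident ∧ eligible_tier1 ∧ has_dependent → over_18]. New: means_tested, over_18.
Round 3: R1 [over_18 ∧ identity_verified → household_head]; R9 [means_tested → renewal_due]. New: household_head, renewal_due.
Round 4: R11 [household_head ∧ renewal_due → income_below_cap]. New: income_below_cap.
Closure: {address_verified, age_verified, case_approved, citizen, eligible_subsidy, eligible_tier1, enrolled_program, exempt_fee, has_dependent, has_valid_id, household_head, identity_verified, income_below_cap, means_tested, over_18, priority_flag, renewal_due, resident} — 18 facts.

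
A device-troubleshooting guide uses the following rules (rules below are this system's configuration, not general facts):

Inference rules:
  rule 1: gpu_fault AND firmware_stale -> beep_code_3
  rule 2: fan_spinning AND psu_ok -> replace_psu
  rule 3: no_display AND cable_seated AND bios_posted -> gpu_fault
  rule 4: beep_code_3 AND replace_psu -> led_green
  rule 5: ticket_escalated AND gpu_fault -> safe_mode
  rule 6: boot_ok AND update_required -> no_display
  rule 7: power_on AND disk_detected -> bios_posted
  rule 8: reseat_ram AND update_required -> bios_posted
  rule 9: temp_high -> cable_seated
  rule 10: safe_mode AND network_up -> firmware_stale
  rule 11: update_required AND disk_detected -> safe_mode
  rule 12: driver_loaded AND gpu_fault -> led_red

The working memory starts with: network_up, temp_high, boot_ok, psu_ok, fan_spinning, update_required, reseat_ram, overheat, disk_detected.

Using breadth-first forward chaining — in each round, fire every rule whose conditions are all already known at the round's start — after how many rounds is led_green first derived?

4

Round 1: rule 2 [fan_spinning AND psu_ok -> replace_psu]; rule 6 [boot_ok AND update_required -> no_display]; rule 8 [reseat_ram AND update_required -> bios_posted]; rule 9 [temp_high -> cable_seated]; rule 11 [update_required AND disk_detected -> safe_mode]. Adds replace_psu, no_display, bios_posted, cable_seated, safe_mode.
Round 2: rule 3 [no_display AND cable_seated AND bios_posted -> gpu_fault]; rule 10 [safe_mode AND network_up -> firmware_stale]. Adds gpu_fault, firmware_stale.
Round 3: rule 1 [gpu_fault AND firmware_stale -> beep_code_3]. Adds beep_code_3.
Round 4: rule 4 [beep_code_3 AND replace_psu -> led_green]. Adds led_green.
led_green first appears in round 4.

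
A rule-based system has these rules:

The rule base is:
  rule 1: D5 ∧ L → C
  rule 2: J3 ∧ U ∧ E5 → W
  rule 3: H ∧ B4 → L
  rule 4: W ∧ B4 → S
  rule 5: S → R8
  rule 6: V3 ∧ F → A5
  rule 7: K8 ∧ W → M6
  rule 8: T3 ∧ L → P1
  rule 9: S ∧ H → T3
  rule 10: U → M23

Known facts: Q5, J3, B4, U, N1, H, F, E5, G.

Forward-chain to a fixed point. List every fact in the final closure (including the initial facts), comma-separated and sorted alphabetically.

B4, E5, F, G, H, J3, L, M23, N1, P1, Q5, R8, S, T3, U, W

Round 1 fires rule 2, rule 3, rule 10, giving W, L, M23.
Round 2 fires rule 4, giving S.
Round 3 fires rule 5, rule 9, giving R8, T3.
Round 4 fires rule 8, giving P1.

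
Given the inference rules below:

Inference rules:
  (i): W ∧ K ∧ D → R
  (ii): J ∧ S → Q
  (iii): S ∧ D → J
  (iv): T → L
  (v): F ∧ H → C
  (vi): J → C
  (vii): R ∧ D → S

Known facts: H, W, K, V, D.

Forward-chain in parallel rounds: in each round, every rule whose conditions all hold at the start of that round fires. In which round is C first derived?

[1] (i) [W ∧ K ∧ D → R]. ⇒ new: R.
[2] (vii) [R ∧ D → S]. ⇒ new: S.
[3] (iii) [S ∧ D → J]. ⇒ new: J.
[4] (ii) [J ∧ S → Q]; (vi) [J → C]. ⇒ new: Q, C.
C first appears in round 4.

4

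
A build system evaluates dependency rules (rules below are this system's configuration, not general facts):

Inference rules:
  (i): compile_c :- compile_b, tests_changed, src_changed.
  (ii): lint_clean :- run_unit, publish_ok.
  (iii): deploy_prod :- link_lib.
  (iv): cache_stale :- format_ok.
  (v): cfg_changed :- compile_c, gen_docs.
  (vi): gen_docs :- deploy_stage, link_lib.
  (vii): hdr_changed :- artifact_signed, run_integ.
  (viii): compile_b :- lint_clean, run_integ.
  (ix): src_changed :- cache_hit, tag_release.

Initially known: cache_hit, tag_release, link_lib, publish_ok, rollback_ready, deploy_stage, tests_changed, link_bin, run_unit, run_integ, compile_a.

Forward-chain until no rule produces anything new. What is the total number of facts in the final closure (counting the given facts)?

18

Round 1: (ii) [lint_clean :- run_unit, publish_ok.]; (iii) [deploy_prod :- link_lib.]; (vi) [gen_docs :- deploy_stage, link_lib.]; (ix) [src_changed :- cache_hit, tag_release.]. Adds lint_clean, deploy_prod, gen_docs, src_changed.
Round 2: (viii) [compile_b :- lint_clean, run_integ.]. Adds compile_b.
Round 3: (i) [compile_c :- compile_b, tests_changed, src_changed.]. Adds compile_c.
Round 4: (v) [cfg_changed :- compile_c, gen_docs.]. Adds cfg_changed.
Closure: {cache_hit, cfg_changed, compile_a, compile_b, compile_c, deploy_prod, deploy_stage, gen_docs, link_bin, link_lib, lint_clean, publish_ok, rollback_ready, run_integ, run_unit, src_changed, tag_release, tests_changed} — 18 facts.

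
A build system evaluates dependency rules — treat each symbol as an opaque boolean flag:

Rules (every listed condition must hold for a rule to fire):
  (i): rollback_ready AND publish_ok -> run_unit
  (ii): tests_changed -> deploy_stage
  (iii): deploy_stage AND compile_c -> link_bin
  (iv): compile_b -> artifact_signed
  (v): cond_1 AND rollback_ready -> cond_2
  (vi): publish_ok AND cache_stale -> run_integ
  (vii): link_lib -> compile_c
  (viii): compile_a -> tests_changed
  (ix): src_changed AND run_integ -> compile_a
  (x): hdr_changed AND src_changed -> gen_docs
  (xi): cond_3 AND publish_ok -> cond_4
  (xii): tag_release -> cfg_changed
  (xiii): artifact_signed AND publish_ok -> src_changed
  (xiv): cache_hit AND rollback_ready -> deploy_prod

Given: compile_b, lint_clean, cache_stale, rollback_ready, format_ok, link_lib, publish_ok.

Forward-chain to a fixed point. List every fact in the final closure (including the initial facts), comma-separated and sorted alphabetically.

Round 1: (i) [rollback_ready AND publish_ok -> run_unit]; (iv) [compile_b -> artifact_signed]; (vi) [publish_ok AND cache_stale -> run_integ]; (vii) [link_lib -> compile_c]. Adds run_unit, artifact_signed, run_integ, compile_c.
Round 2: (xiii) [artifact_signed AND publish_ok -> src_changed]. Adds src_changed.
Round 3: (ix) [src_changed AND run_integ -> compile_a]. Adds compile_a.
Round 4: (viii) [compile_a -> tests_changed]. Adds tests_changed.
Round 5: (ii) [tests_changed -> deploy_stage]. Adds deploy_stage.
Round 6: (iii) [deploy_stage AND compile_c -> link_bin]. Adds link_bin.

artifact_signed, cache_stale, compile_a, compile_b, compile_c, deploy_stage, format_ok, link_bin, link_lib, lint_clean, publish_ok, rollback_ready, run_integ, run_unit, src_changed, tests_changed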